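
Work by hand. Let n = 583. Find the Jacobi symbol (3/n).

Reciprocity: 3 ≡ 3 and 583 ≡ 3 (mod 4), so (3/583) = −(583/3).
Reduce top mod 3: now compute (1/3).
Reached (1/3) = 1. Collecting the sign flips along the way, the symbol is -1.

-1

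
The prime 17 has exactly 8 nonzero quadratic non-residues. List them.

3, 5, 6, 7, 10, 11, 12, 14

Square k = 1,…,8 (k and 17−k give the same square):
1²=1, 2²=4, 3²=9, 4²=16, 5²≡8, 6²≡2, 7²≡15, 8²≡13 (mod 17).
The residues are {1, 2, 4, 8, 9, 13, 15, 16}; the non-residues are the remaining 8 nonzero classes.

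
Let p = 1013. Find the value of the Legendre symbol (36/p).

Pull out 2^2: since 1013 ≡ 5 (mod 8), (2/1013) = -1, so (2/1013)^2 = +1.
Reciprocity: 9 ≡ 1 and 1013 ≡ 1 (mod 4), so (9/1013) = +(1013/9).
Reduce top mod 9: now compute (5/9).
Reciprocity: 5 ≡ 1 and 9 ≡ 1 (mod 4), so (5/9) = +(9/5).
Reduce top mod 5: now compute (4/5).
Pull out 2^2: since 5 ≡ 5 (mod 8), (2/5) = -1, so (2/5)^2 = +1.
Reached (1/5) = 1. Collecting the sign flips along the way, the symbol is +1.

1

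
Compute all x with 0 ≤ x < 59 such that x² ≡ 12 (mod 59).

Since 59 ≡ 3 (mod 4), a square root of 12 is 12^((59+1)/4) = 12^15 mod 59.
Repeated squaring: 12^2≡26, 12^4≡27, 12^8≡21 (mod 59).
12^15 = 12^(8+4+2+1) ≡ 22 (mod 59).
Check: 22² = 484 ≡ 12 (mod 59). The two roots are 22 and 37.

22, 37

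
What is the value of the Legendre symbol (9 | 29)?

1

Reciprocity: 9 ≡ 1 and 29 ≡ 1 (mod 4), so (9/29) = +(29/9).
Reduce top mod 9: now compute (2/9).
Pull out 2: since 9 ≡ 1 (mod 8), (2/9) = +1.
Reached (1/9) = 1. Collecting the sign flips along the way, the symbol is +1.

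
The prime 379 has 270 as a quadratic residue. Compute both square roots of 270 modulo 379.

Since 379 ≡ 3 (mod 4), a square root of 270 is 270^((379+1)/4) = 270^95 mod 379.
Repeated squaring: 270^2≡132, 270^4≡369, 270^8≡100, 270^16≡146, 270^32≡92, 270^64≡126 (mod 379).
270^95 = 270^(64+16+8+4+2+1) ≡ 144 (mod 379).
Check: 144² = 20736 ≡ 270 (mod 379). The two roots are 144 and 235.

144, 235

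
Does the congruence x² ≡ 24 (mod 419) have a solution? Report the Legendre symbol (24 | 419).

-1

Pull out 2^3: since 419 ≡ 3 (mod 8), (2/419) = -1, so (2/419)^3 = -1.
Reciprocity: 3 ≡ 3 and 419 ≡ 3 (mod 4), so (3/419) = −(419/3).
Reduce top mod 3: now compute (2/3).
Pull out 2: since 3 ≡ 3 (mod 8), (2/3) = -1.
Reached (1/3) = 1. Collecting the sign flips along the way, the symbol is -1.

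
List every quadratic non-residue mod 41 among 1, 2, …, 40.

3 6 7 11 12 13 14 15 17 19 22 24 26 27 28 29 30 34 35 38

Square k = 1,…,20 (k and 41−k give the same square):
1²=1, 2²=4, 3²=9, 4²=16, 5²=25, 6²=36, 7²≡8, 8²≡23, 9²≡40, 10²≡18, 11²≡39, 12²≡21, 13²≡5, 14²≡32, 15²≡20, 16²≡10, 17²≡2, 18²≡37, 19²≡33, 20²≡31 (mod 41).
The residues are {1, 2, 4, 5, 8, 9, 10, 16, 18, 20, 21, 23, 25, 31, 32, 33, 36, 37, 39, 40}; the non-residues are the remaining 20 nonzero classes.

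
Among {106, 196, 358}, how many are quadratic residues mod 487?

(106/487) = +1 → QR.
(196/487) = +1 → QR.
(358/487) = -1 → non-residue.
Total quadratic residues among the 3: 2.

2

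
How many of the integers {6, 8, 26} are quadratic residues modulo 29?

1

(6/29) = +1 → QR.
(8/29) = -1 → non-residue.
(26/29) = -1 → non-residue.
Total quadratic residues among the 3: 1.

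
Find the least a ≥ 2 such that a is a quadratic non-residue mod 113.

(2/113) = +1, so 2 is a residue.
(3/113) = −1, so 3 is the smallest positive non-residue mod 113.

3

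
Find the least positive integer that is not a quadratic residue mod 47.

5

(2/47) = +1, so 2 is a residue.
(3/47) = +1, so 3 is a residue.
(4/47) = +1, so 4 is a residue.
(5/47) = −1, so 5 is the smallest positive non-residue mod 47.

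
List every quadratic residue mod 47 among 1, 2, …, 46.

Square k = 1,…,23 (k and 47−k give the same square):
1²=1, 2²=4, 3²=9, 4²=16, 5²=25, 6²=36, 7²≡2, 8²≡17, 9²≡34, 10²≡6, 11²≡27, 12²≡3, 13²≡28, 14²≡8, 15²≡37, 16²≡21, 17²≡7, 18²≡42, 19²≡32, 20²≡24, 21²≡18, 22²≡14, 23²≡12 (mod 47).
So the quadratic residues mod 47 are {1, 2, 3, 4, 6, 7, 8, 9, 12, 14, 16, 17, 18, 21, 24, 25, 27, 28, 32, 34, 36, 37, 42}.

1 2 3 4 6 7 8 9 12 14 16 17 18 21 24 25 27 28 32 34 36 37 42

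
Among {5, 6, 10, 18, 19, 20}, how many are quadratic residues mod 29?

(5/29) = +1 → QR.
(6/29) = +1 → QR.
(10/29) = -1 → non-residue.
(18/29) = -1 → non-residue.
(19/29) = -1 → non-residue.
(20/29) = +1 → QR.
Total quadratic residues among the 6: 3.

3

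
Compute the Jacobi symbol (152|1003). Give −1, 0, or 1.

Pull out 2^3: since 1003 ≡ 3 (mod 8), (2/1003) = -1, so (2/1003)^3 = -1.
Reciprocity: 19 ≡ 3 and 1003 ≡ 3 (mod 4), so (19/1003) = −(1003/19).
Reduce top mod 19: now compute (15/19).
Reciprocity: 15 ≡ 3 and 19 ≡ 3 (mod 4), so (15/19) = −(19/15).
Reduce top mod 15: now compute (4/15).
Pull out 2^2: since 15 ≡ 7 (mod 8), (2/15) = +1, so (2/15)^2 = +1.
Reached (1/15) = 1. Collecting the sign flips along the way, the symbol is -1.

-1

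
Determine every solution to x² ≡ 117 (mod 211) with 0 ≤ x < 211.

Since 211 ≡ 3 (mod 4), a square root of 117 is 117^((211+1)/4) = 117^53 mod 211.
Repeated squaring: 117^2≡185, 117^4≡43, 117^8≡161, 117^16≡179, 117^32≡180 (mod 211).
117^53 = 117^(32+16+4+1) ≡ 180 (mod 211).
Check: 180² = 32400 ≡ 117 (mod 211). The two roots are 31 and 180.

31, 180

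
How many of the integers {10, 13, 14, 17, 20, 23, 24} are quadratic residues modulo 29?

(10/29) = -1 → non-residue.
(13/29) = +1 → QR.
(14/29) = -1 → non-residue.
(17/29) = -1 → non-residue.
(20/29) = +1 → QR.
(23/29) = +1 → QR.
(24/29) = +1 → QR.
Total quadratic residues among the 7: 4.

4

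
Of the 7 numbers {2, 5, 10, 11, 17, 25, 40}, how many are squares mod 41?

(2/41) = +1 → QR.
(5/41) = +1 → QR.
(10/41) = +1 → QR.
(11/41) = -1 → non-residue.
(17/41) = -1 → non-residue.
(25/41) = +1 → QR.
(40/41) = +1 → QR.
Total quadratic residues among the 7: 5.

5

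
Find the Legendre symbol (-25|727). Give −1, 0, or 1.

Euler's criterion: (-25/727) ≡ 702^363 (mod 727).
702^2 ≡ 625 (mod 727)
702^4 ≡ 226 (mod 727)
702^8 ≡ 186 (mod 727)
702^16 ≡ 427 (mod 727)
702^32 ≡ 579 (mod 727)
702^64 ≡ 94 (mod 727)
702^128 ≡ 112 (mod 727)
702^256 ≡ 185 (mod 727)
702^363 = 702^(256+64+32+8+2+1) ≡ 726 (mod 727).
Result is 726 ≡ −1, so (-25/727) = −1.

-1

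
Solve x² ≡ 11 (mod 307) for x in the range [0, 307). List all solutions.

25, 282

Since 307 ≡ 3 (mod 4), a square root of 11 is 11^((307+1)/4) = 11^77 mod 307.
Repeated squaring: 11^2≡121, 11^4≡212, 11^8≡122, 11^16≡148, 11^32≡107, 11^64≡90 (mod 307).
11^77 = 11^(64+8+4+1) ≡ 25 (mod 307).
Check: 25² = 625 ≡ 11 (mod 307). The two roots are 25 and 282.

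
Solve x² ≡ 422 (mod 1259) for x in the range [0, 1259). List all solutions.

Since 1259 ≡ 3 (mod 4), a square root of 422 is 422^((1259+1)/4) = 422^315 mod 1259.
Repeated squaring: 422^2≡565, 422^4≡698, 422^8≡1230, 422^16≡841, 422^32≡982, 422^64≡1189, 422^128≡1123, 422^256≡870 (mod 1259).
422^315 = 422^(256+32+16+8+2+1) ≡ 1218 (mod 1259).
Check: 1218² = 1483524 ≡ 422 (mod 1259). The two roots are 41 and 1218.

41, 1218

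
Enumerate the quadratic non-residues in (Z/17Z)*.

3,5,6,7,10,11,12,14

Square k = 1,…,8 (k and 17−k give the same square):
1²=1, 2²=4, 3²=9, 4²=16, 5²≡8, 6²≡2, 7²≡15, 8²≡13 (mod 17).
The residues are {1, 2, 4, 8, 9, 13, 15, 16}; the non-residues are the remaining 8 nonzero classes.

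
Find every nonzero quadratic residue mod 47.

Square k = 1,…,23 (k and 47−k give the same square):
1²=1, 2²=4, 3²=9, 4²=16, 5²=25, 6²=36, 7²≡2, 8²≡17, 9²≡34, 10²≡6, 11²≡27, 12²≡3, 13²≡28, 14²≡8, 15²≡37, 16²≡21, 17²≡7, 18²≡42, 19²≡32, 20²≡24, 21²≡18, 22²≡14, 23²≡12 (mod 47).
So the quadratic residues mod 47 are {1, 2, 3, 4, 6, 7, 8, 9, 12, 14, 16, 17, 18, 21, 24, 25, 27, 28, 32, 34, 36, 37, 42}.

1,2,3,4,6,7,8,9,12,14,16,17,18,21,24,25,27,28,32,34,36,37,42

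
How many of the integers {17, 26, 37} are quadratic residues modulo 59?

2

(17/59) = +1 → QR.
(26/59) = +1 → QR.
(37/59) = -1 → non-residue.
Total quadratic residues among the 3: 2.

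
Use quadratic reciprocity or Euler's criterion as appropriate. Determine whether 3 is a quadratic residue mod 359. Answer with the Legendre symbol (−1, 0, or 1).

1

Reciprocity: 3 ≡ 3 and 359 ≡ 3 (mod 4), so (3/359) = −(359/3).
Reduce top mod 3: now compute (2/3).
Pull out 2: since 3 ≡ 3 (mod 8), (2/3) = -1.
Reached (1/3) = 1. Collecting the sign flips along the way, the symbol is +1.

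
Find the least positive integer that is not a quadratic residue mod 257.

3

(2/257) = +1, so 2 is a residue.
(3/257) = −1, so 3 is the smallest positive non-residue mod 257.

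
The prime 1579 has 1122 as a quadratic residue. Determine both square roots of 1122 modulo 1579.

Since 1579 ≡ 3 (mod 4), a square root of 1122 is 1122^((1579+1)/4) = 1122^395 mod 1579.
Repeated squaring: 1122^2≡421, 1122^4≡393, 1122^8≡1286, 1122^16≡583, 1122^32≡404, 1122^64≡579, 1122^128≡493, 1122^256≡1462 (mod 1579).
1122^395 = 1122^(256+128+8+2+1) ≡ 1111 (mod 1579).
Check: 1111² = 1234321 ≡ 1122 (mod 1579). The two roots are 468 and 1111.

468, 1111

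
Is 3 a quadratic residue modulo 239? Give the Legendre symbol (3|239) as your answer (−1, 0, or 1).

1

Reciprocity: 3 ≡ 3 and 239 ≡ 3 (mod 4), so (3/239) = −(239/3).
Reduce top mod 3: now compute (2/3).
Pull out 2: since 3 ≡ 3 (mod 8), (2/3) = -1.
Reached (1/3) = 1. Collecting the sign flips along the way, the symbol is +1.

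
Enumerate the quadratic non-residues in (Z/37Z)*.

2, 5, 6, 8, 13, 14, 15, 17, 18, 19, 20, 22, 23, 24, 29, 31, 32, 35

Square k = 1,…,18 (k and 37−k give the same square):
1²=1, 2²=4, 3²=9, 4²=16, 5²=25, 6²=36, 7²≡12, 8²≡27, 9²≡7, 10²≡26, 11²≡10, 12²≡33, 13²≡21, 14²≡11, 15²≡3, 16²≡34, 17²≡30, 18²≡28 (mod 37).
The residues are {1, 3, 4, 7, 9, 10, 11, 12, 16, 21, 25, 26, 27, 28, 30, 33, 34, 36}; the non-residues are the remaining 18 nonzero classes.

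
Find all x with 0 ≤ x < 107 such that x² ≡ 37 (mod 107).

12, 95

Since 107 ≡ 3 (mod 4), a square root of 37 is 37^((107+1)/4) = 37^27 mod 107.
Repeated squaring: 37^2≡85, 37^4≡56, 37^8≡33, 37^16≡19 (mod 107).
37^27 = 37^(16+8+2+1) ≡ 12 (mod 107).
Check: 12² = 144 ≡ 37 (mod 107). The two roots are 12 and 95.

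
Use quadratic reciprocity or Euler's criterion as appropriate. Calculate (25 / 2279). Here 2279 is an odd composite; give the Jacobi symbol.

1

Reciprocity: 25 ≡ 1 and 2279 ≡ 3 (mod 4), so (25/2279) = +(2279/25).
Reduce top mod 25: now compute (4/25).
Pull out 2^2: since 25 ≡ 1 (mod 8), (2/25) = +1, so (2/25)^2 = +1.
Reached (1/25) = 1. Collecting the sign flips along the way, the symbol is +1.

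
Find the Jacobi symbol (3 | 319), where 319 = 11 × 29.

-1

Reciprocity: 3 ≡ 3 and 319 ≡ 3 (mod 4), so (3/319) = −(319/3).
Reduce top mod 3: now compute (1/3).
Reached (1/3) = 1. Collecting the sign flips along the way, the symbol is -1.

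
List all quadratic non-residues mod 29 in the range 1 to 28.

2, 3, 8, 10, 11, 12, 14, 15, 17, 18, 19, 21, 26, 27

Square k = 1,…,14 (k and 29−k give the same square):
1²=1, 2²=4, 3²=9, 4²=16, 5²=25, 6²≡7, 7²≡20, 8²≡6, 9²≡23, 10²≡13, 11²≡5, 12²≡28, 13²≡24, 14²≡22 (mod 29).
The residues are {1, 4, 5, 6, 7, 9, 13, 16, 20, 22, 23, 24, 25, 28}; the non-residues are the remaining 14 nonzero classes.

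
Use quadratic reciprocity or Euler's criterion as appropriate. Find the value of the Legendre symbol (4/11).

1

Pull out 2^2: since 11 ≡ 3 (mod 8), (2/11) = -1, so (2/11)^2 = +1.
Reached (1/11) = 1. Collecting the sign flips along the way, the symbol is +1.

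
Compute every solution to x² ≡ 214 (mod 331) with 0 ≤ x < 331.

Since 331 ≡ 3 (mod 4), a square root of 214 is 214^((331+1)/4) = 214^83 mod 331.
Repeated squaring: 214^2≡118, 214^4≡22, 214^8≡153, 214^16≡239, 214^32≡189, 214^64≡304 (mod 331).
214^83 = 214^(64+16+2+1) ≡ 144 (mod 331).
Check: 144² = 20736 ≡ 214 (mod 331). The two roots are 144 and 187.

144, 187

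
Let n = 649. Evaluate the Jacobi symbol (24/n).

1

Pull out 2^3: since 649 ≡ 1 (mod 8), (2/649) = +1, so (2/649)^3 = +1.
Reciprocity: 3 ≡ 3 and 649 ≡ 1 (mod 4), so (3/649) = +(649/3).
Reduce top mod 3: now compute (1/3).
Reached (1/3) = 1. Collecting the sign flips along the way, the symbol is +1.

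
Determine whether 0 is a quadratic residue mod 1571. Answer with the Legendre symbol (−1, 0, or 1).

0

Top reduces to 0: gcd > 1, so the symbol is 0.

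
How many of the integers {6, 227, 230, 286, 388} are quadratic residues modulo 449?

(6/449) = -1 → non-residue.
(227/449) = +1 → QR.
(230/449) = +1 → QR.
(286/449) = -1 → non-residue.
(388/449) = +1 → QR.
Total quadratic residues among the 5: 3.

3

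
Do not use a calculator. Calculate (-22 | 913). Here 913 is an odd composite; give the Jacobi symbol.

0

First reduce: -22 ≡ 891 (mod 913).
Reciprocity: 891 ≡ 3 and 913 ≡ 1 (mod 4), so (891/913) = +(913/891).
Reduce top mod 891: now compute (22/891).
Pull out 2: since 891 ≡ 3 (mod 8), (2/891) = -1.
Reciprocity: 11 ≡ 3 and 891 ≡ 3 (mod 4), so (11/891) = −(891/11).
Reduce top mod 11: now compute (0/11).
Top reduces to 0: gcd > 1, so the symbol is 0.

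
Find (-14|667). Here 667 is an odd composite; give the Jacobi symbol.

-1

First reduce: -14 ≡ 653 (mod 667).
Reciprocity: 653 ≡ 1 and 667 ≡ 3 (mod 4), so (653/667) = +(667/653).
Reduce top mod 653: now compute (14/653).
Pull out 2: since 653 ≡ 5 (mod 8), (2/653) = -1.
Reciprocity: 7 ≡ 3 and 653 ≡ 1 (mod 4), so (7/653) = +(653/7).
Reduce top mod 7: now compute (2/7).
Pull out 2: since 7 ≡ 7 (mod 8), (2/7) = +1.
Reached (1/7) = 1. Collecting the sign flips along the way, the symbol is -1.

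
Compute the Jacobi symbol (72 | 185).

1

Pull out 2^3: since 185 ≡ 1 (mod 8), (2/185) = +1, so (2/185)^3 = +1.
Reciprocity: 9 ≡ 1 and 185 ≡ 1 (mod 4), so (9/185) = +(185/9).
Reduce top mod 9: now compute (5/9).
Reciprocity: 5 ≡ 1 and 9 ≡ 1 (mod 4), so (5/9) = +(9/5).
Reduce top mod 5: now compute (4/5).
Pull out 2^2: since 5 ≡ 5 (mod 8), (2/5) = -1, so (2/5)^2 = +1.
Reached (1/5) = 1. Collecting the sign flips along the way, the symbol is +1.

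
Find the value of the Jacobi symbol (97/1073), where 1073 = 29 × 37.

Reciprocity: 97 ≡ 1 and 1073 ≡ 1 (mod 4), so (97/1073) = +(1073/97).
Reduce top mod 97: now compute (6/97).
Pull out 2: since 97 ≡ 1 (mod 8), (2/97) = +1.
Reciprocity: 3 ≡ 3 and 97 ≡ 1 (mod 4), so (3/97) = +(97/3).
Reduce top mod 3: now compute (1/3).
Reached (1/3) = 1. Collecting the sign flips along the way, the symbol is +1.

1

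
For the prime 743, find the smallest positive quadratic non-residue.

(2/743) = +1, so 2 is a residue.
(3/743) = +1, so 3 is a residue.
(4/743) = +1, so 4 is a residue.
(5/743) = −1, so 5 is the smallest positive non-residue mod 743.

5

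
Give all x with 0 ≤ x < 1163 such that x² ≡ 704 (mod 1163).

Since 1163 ≡ 3 (mod 4), a square root of 704 is 704^((1163+1)/4) = 704^291 mod 1163.
Repeated squaring: 704^2≡178, 704^4≡283, 704^8≡1005, 704^16≡541, 704^32≡768, 704^64≡183, 704^128≡925, 704^256≡820 (mod 1163).
704^291 = 704^(256+32+2+1) ≡ 151 (mod 1163).
Check: 151² = 22801 ≡ 704 (mod 1163). The two roots are 151 and 1012.

151, 1012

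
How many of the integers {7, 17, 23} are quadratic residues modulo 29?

2

(7/29) = +1 → QR.
(17/29) = -1 → non-residue.
(23/29) = +1 → QR.
Total quadratic residues among the 3: 2.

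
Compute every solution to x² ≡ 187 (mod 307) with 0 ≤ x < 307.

143, 164

Since 307 ≡ 3 (mod 4), a square root of 187 is 187^((307+1)/4) = 187^77 mod 307.
Repeated squaring: 187^2≡278, 187^4≡227, 187^8≡260, 187^16≡60, 187^32≡223, 187^64≡302 (mod 307).
187^77 = 187^(64+8+4+1) ≡ 164 (mod 307).
Check: 164² = 26896 ≡ 187 (mod 307). The two roots are 143 and 164.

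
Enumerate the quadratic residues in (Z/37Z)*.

Square k = 1,…,18 (k and 37−k give the same square):
1²=1, 2²=4, 3²=9, 4²=16, 5²=25, 6²=36, 7²≡12, 8²≡27, 9²≡7, 10²≡26, 11²≡10, 12²≡33, 13²≡21, 14²≡11, 15²≡3, 16²≡34, 17²≡30, 18²≡28 (mod 37).
So the quadratic residues mod 37 are {1, 3, 4, 7, 9, 10, 11, 12, 16, 21, 25, 26, 27, 28, 30, 33, 34, 36}.

1 3 4 7 9 10 11 12 16 21 25 26 27 28 30 33 34 36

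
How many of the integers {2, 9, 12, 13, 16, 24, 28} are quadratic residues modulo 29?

(2/29) = -1 → non-residue.
(9/29) = +1 → QR.
(12/29) = -1 → non-residue.
(13/29) = +1 → QR.
(16/29) = +1 → QR.
(24/29) = +1 → QR.
(28/29) = +1 → QR.
Total quadratic residues among the 7: 5.

5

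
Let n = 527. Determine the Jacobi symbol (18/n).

Pull out 2: since 527 ≡ 7 (mod 8), (2/527) = +1.
Reciprocity: 9 ≡ 1 and 527 ≡ 3 (mod 4), so (9/527) = +(527/9).
Reduce top mod 9: now compute (5/9).
Reciprocity: 5 ≡ 1 and 9 ≡ 1 (mod 4), so (5/9) = +(9/5).
Reduce top mod 5: now compute (4/5).
Pull out 2^2: since 5 ≡ 5 (mod 8), (2/5) = -1, so (2/5)^2 = +1.
Reached (1/5) = 1. Collecting the sign flips along the way, the symbol is +1.

1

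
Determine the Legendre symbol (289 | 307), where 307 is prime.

1

Reciprocity: 289 ≡ 1 and 307 ≡ 3 (mod 4), so (289/307) = +(307/289).
Reduce top mod 289: now compute (18/289).
Pull out 2: since 289 ≡ 1 (mod 8), (2/289) = +1.
Reciprocity: 9 ≡ 1 and 289 ≡ 1 (mod 4), so (9/289) = +(289/9).
Reduce top mod 9: now compute (1/9).
Reached (1/9) = 1. Collecting the sign flips along the way, the symbol is +1.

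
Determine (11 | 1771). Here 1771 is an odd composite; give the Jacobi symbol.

Reciprocity: 11 ≡ 3 and 1771 ≡ 3 (mod 4), so (11/1771) = −(1771/11).
Reduce top mod 11: now compute (0/11).
Top reduces to 0: gcd > 1, so the symbol is 0.

0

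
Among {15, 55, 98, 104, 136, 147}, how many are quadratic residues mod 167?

(15/167) = -1 → non-residue.
(55/167) = -1 → non-residue.
(98/167) = +1 → QR.
(104/167) = -1 → non-residue.
(136/167) = -1 → non-residue.
(147/167) = +1 → QR.
Total quadratic residues among the 6: 2.

2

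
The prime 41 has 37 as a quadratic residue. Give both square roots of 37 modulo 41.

41 ≡ 1 (mod 4), so we find a root by search.
Trying successive values, 18² = 324 ≡ 37 (mod 41). The other root is 41 − 18 = 23.

18, 23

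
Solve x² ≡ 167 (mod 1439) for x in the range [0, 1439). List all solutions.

Since 1439 ≡ 3 (mod 4), a square root of 167 is 167^((1439+1)/4) = 167^360 mod 1439.
Repeated squaring: 167^2≡548, 167^4≡992, 167^8≡1227, 167^16≡335, 167^32≡1422, 167^64≡289, 167^128≡59, 167^256≡603 (mod 1439).
167^360 = 167^(256+64+32+8) ≡ 962 (mod 1439).
Check: 962² = 925444 ≡ 167 (mod 1439). The two roots are 477 and 962.

477, 962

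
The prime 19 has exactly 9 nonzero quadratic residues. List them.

1,4,5,6,7,9,11,16,17

Square k = 1,…,9 (k and 19−k give the same square):
1²=1, 2²=4, 3²=9, 4²=16, 5²≡6, 6²≡17, 7²≡11, 8²≡7, 9²≡5 (mod 19).
So the quadratic residues mod 19 are {1, 4, 5, 6, 7, 9, 11, 16, 17}.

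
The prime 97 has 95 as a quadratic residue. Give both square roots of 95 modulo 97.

17, 80

97 ≡ 1 (mod 4), so we find a root by search.
Trying successive values, 17² = 289 ≡ 95 (mod 97). The other root is 97 − 17 = 80.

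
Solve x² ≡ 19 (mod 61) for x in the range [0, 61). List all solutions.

61 ≡ 1 (mod 4), so we find a root by search.
Trying successive values, 18² = 324 ≡ 19 (mod 61). The other root is 61 − 18 = 43.

18, 43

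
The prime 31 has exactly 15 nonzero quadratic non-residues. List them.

Square k = 1,…,15 (k and 31−k give the same square):
1²=1, 2²=4, 3²=9, 4²=16, 5²=25, 6²≡5, 7²≡18, 8²≡2, 9²≡19, 10²≡7, 11²≡28, 12²≡20, 13²≡14, 14²≡10, 15²≡8 (mod 31).
The residues are {1, 2, 4, 5, 7, 8, 9, 10, 14, 16, 18, 19, 20, 25, 28}; the non-residues are the remaining 15 nonzero classes.

3,6,11,12,13,15,17,21,22,23,24,26,27,29,30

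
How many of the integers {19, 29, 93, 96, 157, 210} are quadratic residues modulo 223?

(19/223) = +1 → QR.
(29/223) = +1 → QR.
(93/223) = -1 → non-residue.
(96/223) = -1 → non-residue.
(157/223) = -1 → non-residue.
(210/223) = +1 → QR.
Total quadratic residues among the 6: 3.

3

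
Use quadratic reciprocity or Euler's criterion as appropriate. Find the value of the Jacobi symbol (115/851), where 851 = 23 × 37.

0

Reciprocity: 115 ≡ 3 and 851 ≡ 3 (mod 4), so (115/851) = −(851/115).
Reduce top mod 115: now compute (46/115).
Pull out 2: since 115 ≡ 3 (mod 8), (2/115) = -1.
Reciprocity: 23 ≡ 3 and 115 ≡ 3 (mod 4), so (23/115) = −(115/23).
Reduce top mod 23: now compute (0/23).
Top reduces to 0: gcd > 1, so the symbol is 0.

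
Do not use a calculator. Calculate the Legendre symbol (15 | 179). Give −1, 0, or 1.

Reciprocity: 15 ≡ 3 and 179 ≡ 3 (mod 4), so (15/179) = −(179/15).
Reduce top mod 15: now compute (14/15).
Pull out 2: since 15 ≡ 7 (mod 8), (2/15) = +1.
Reciprocity: 7 ≡ 3 and 15 ≡ 3 (mod 4), so (7/15) = −(15/7).
Reduce top mod 7: now compute (1/7).
Reached (1/7) = 1. Collecting the sign flips along the way, the symbol is +1.

1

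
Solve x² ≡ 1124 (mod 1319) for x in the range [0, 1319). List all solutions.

Since 1319 ≡ 3 (mod 4), a square root of 1124 is 1124^((1319+1)/4) = 1124^330 mod 1319.
Repeated squaring: 1124^2≡1093, 1124^4≡954, 1124^8≡6, 1124^16≡36, 1124^32≡1296, 1124^64≡529, 1124^128≡213, 1124^256≡523 (mod 1319).
1124^330 = 1124^(256+64+8+2) ≡ 80 (mod 1319).
Check: 80² = 6400 ≡ 1124 (mod 1319). The two roots are 80 and 1239.

80, 1239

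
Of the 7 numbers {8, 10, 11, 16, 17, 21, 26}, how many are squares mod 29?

(8/29) = -1 → non-residue.
(10/29) = -1 → non-residue.
(11/29) = -1 → non-residue.
(16/29) = +1 → QR.
(17/29) = -1 → non-residue.
(21/29) = -1 → non-residue.
(26/29) = -1 → non-residue.
Total quadratic residues among the 7: 1.

1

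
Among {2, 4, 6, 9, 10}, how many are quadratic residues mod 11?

2

(2/11) = -1 → non-residue.
(4/11) = +1 → QR.
(6/11) = -1 → non-residue.
(9/11) = +1 → QR.
(10/11) = -1 → non-residue.
Total quadratic residues among the 5: 2.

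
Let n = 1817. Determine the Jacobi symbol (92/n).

Pull out 2^2: since 1817 ≡ 1 (mod 8), (2/1817) = +1, so (2/1817)^2 = +1.
Reciprocity: 23 ≡ 3 and 1817 ≡ 1 (mod 4), so (23/1817) = +(1817/23).
Reduce top mod 23: now compute (0/23).
Top reduces to 0: gcd > 1, so the symbol is 0.

0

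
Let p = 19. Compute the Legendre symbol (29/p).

First reduce: 29 ≡ 10 (mod 19).
Pull out 2: since 19 ≡ 3 (mod 8), (2/19) = -1.
Reciprocity: 5 ≡ 1 and 19 ≡ 3 (mod 4), so (5/19) = +(19/5).
Reduce top mod 5: now compute (4/5).
Pull out 2^2: since 5 ≡ 5 (mod 8), (2/5) = -1, so (2/5)^2 = +1.
Reached (1/5) = 1. Collecting the sign flips along the way, the symbol is -1.

-1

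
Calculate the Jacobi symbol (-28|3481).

1

First reduce: -28 ≡ 3453 (mod 3481).
Reciprocity: 3453 ≡ 1 and 3481 ≡ 1 (mod 4), so (3453/3481) = +(3481/3453).
Reduce top mod 3453: now compute (28/3453).
Pull out 2^2: since 3453 ≡ 5 (mod 8), (2/3453) = -1, so (2/3453)^2 = +1.
Reciprocity: 7 ≡ 3 and 3453 ≡ 1 (mod 4), so (7/3453) = +(3453/7).
Reduce top mod 7: now compute (2/7).
Pull out 2: since 7 ≡ 7 (mod 8), (2/7) = +1.
Reached (1/7) = 1. Collecting the sign flips along the way, the symbol is +1.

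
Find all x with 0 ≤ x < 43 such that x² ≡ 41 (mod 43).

16, 27

Since 43 ≡ 3 (mod 4), a square root of 41 is 41^((43+1)/4) = 41^11 mod 43.
Repeated squaring: 41^2≡4, 41^4≡16, 41^8≡41 (mod 43).
41^11 = 41^(8+2+1) ≡ 16 (mod 43).
Check: 16² = 256 ≡ 41 (mod 43). The two roots are 16 and 27.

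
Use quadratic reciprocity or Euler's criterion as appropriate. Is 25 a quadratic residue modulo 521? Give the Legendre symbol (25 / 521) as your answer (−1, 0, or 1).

Euler's criterion: (25/521) ≡ 25^260 (mod 521).
25^2 ≡ 104 (mod 521)
25^4 ≡ 396 (mod 521)
25^8 ≡ 516 (mod 521)
25^16 ≡ 25 (mod 521)
25^32 ≡ 104 (mod 521)
25^64 ≡ 396 (mod 521)
25^128 ≡ 516 (mod 521)
25^256 ≡ 25 (mod 521)
25^260 = 25^(256+4) ≡ 1 (mod 521).
Result is 1, so (25/521) = 1.

1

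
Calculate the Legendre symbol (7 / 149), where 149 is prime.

1

Euler's criterion: (7/149) ≡ 7^74 (mod 149).
7^2 ≡ 49 (mod 149)
7^4 ≡ 17 (mod 149)
7^8 ≡ 140 (mod 149)
7^16 ≡ 81 (mod 149)
7^32 ≡ 5 (mod 149)
7^64 ≡ 25 (mod 149)
7^74 = 7^(64+8+2) ≡ 1 (mod 149).
Result is 1, so (7/149) = 1.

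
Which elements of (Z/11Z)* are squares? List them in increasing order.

1, 3, 4, 5, 9

Square k = 1,…,5 (k and 11−k give the same square):
1²=1, 2²=4, 3²=9, 4²≡5, 5²≡3 (mod 11).
So the quadratic residues mod 11 are {1, 3, 4, 5, 9}.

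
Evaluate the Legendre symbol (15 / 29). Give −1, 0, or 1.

-1

Euler's criterion: (15/29) ≡ 15^14 (mod 29).
15^2 ≡ 22 (mod 29)
15^4 ≡ 20 (mod 29)
15^8 ≡ 23 (mod 29)
15^14 = 15^(8+4+2) ≡ 28 (mod 29).
Result is 28 ≡ −1, so (15/29) = −1.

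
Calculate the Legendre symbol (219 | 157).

-1

Euler's criterion: (219/157) ≡ 62^78 (mod 157).
62^2 ≡ 76 (mod 157)
62^4 ≡ 124 (mod 157)
62^8 ≡ 147 (mod 157)
62^16 ≡ 100 (mod 157)
62^32 ≡ 109 (mod 157)
62^64 ≡ 106 (mod 157)
62^78 = 62^(64+8+4+2) ≡ 156 (mod 157).
Result is 156 ≡ −1, so (219/157) = −1.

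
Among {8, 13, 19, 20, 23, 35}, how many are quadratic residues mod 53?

1

(8/53) = -1 → non-residue.
(13/53) = +1 → QR.
(19/53) = -1 → non-residue.
(20/53) = -1 → non-residue.
(23/53) = -1 → non-residue.
(35/53) = -1 → non-residue.
Total quadratic residues among the 6: 1.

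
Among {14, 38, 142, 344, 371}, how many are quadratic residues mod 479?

(14/479) = +1 → QR.
(38/479) = -1 → non-residue.
(142/479) = +1 → QR.
(344/479) = -1 → non-residue.
(371/479) = -1 → non-residue.
Total quadratic residues among the 5: 2.

2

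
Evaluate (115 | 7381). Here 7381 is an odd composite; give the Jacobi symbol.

-1

Reciprocity: 115 ≡ 3 and 7381 ≡ 1 (mod 4), so (115/7381) = +(7381/115).
Reduce top mod 115: now compute (21/115).
Reciprocity: 21 ≡ 1 and 115 ≡ 3 (mod 4), so (21/115) = +(115/21).
Reduce top mod 21: now compute (10/21).
Pull out 2: since 21 ≡ 5 (mod 8), (2/21) = -1.
Reciprocity: 5 ≡ 1 and 21 ≡ 1 (mod 4), so (5/21) = +(21/5).
Reduce top mod 5: now compute (1/5).
Reached (1/5) = 1. Collecting the sign flips along the way, the symbol is -1.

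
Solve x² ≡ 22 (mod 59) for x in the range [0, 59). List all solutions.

Since 59 ≡ 3 (mod 4), a square root of 22 is 22^((59+1)/4) = 22^15 mod 59.
Repeated squaring: 22^2≡12, 22^4≡26, 22^8≡27 (mod 59).
22^15 = 22^(8+4+2+1) ≡ 9 (mod 59).
Check: 9² = 81 ≡ 22 (mod 59). The two roots are 9 and 50.

9, 50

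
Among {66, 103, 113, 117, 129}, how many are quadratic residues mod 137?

2

(66/137) = -1 → non-residue.
(103/137) = +1 → QR.
(113/137) = -1 → non-residue.
(117/137) = -1 → non-residue.
(129/137) = +1 → QR.
Total quadratic residues among the 5: 2.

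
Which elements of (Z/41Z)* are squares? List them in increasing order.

Square k = 1,…,20 (k and 41−k give the same square):
1²=1, 2²=4, 3²=9, 4²=16, 5²=25, 6²=36, 7²≡8, 8²≡23, 9²≡40, 10²≡18, 11²≡39, 12²≡21, 13²≡5, 14²≡32, 15²≡20, 16²≡10, 17²≡2, 18²≡37, 19²≡33, 20²≡31 (mod 41).
So the quadratic residues mod 41 are {1, 2, 4, 5, 8, 9, 10, 16, 18, 20, 21, 23, 25, 31, 32, 33, 36, 37, 39, 40}.

1 2 4 5 8 9 10 16 18 20 21 23 25 31 32 33 36 37 39 40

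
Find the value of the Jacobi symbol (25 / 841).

Reciprocity: 25 ≡ 1 and 841 ≡ 1 (mod 4), so (25/841) = +(841/25).
Reduce top mod 25: now compute (16/25).
Pull out 2^4: since 25 ≡ 1 (mod 8), (2/25) = +1, so (2/25)^4 = +1.
Reached (1/25) = 1. Collecting the sign flips along the way, the symbol is +1.

1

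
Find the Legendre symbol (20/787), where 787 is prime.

-1

Pull out 2^2: since 787 ≡ 3 (mod 8), (2/787) = -1, so (2/787)^2 = +1.
Reciprocity: 5 ≡ 1 and 787 ≡ 3 (mod 4), so (5/787) = +(787/5).
Reduce top mod 5: now compute (2/5).
Pull out 2: since 5 ≡ 5 (mod 8), (2/5) = -1.
Reached (1/5) = 1. Collecting the sign flips along the way, the symbol is -1.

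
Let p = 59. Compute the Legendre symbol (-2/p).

Euler's criterion: (-2/59) ≡ 57^29 (mod 59).
57^2 ≡ 4 (mod 59)
57^4 ≡ 16 (mod 59)
57^8 ≡ 20 (mod 59)
57^16 ≡ 46 (mod 59)
57^29 = 57^(16+8+4+1) ≡ 1 (mod 59).
Result is 1, so (-2/59) = 1.

1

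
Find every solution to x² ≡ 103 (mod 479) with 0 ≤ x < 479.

Since 479 ≡ 3 (mod 4), a square root of 103 is 103^((479+1)/4) = 103^120 mod 479.
Repeated squaring: 103^2≡71, 103^4≡251, 103^8≡252, 103^16≡276, 103^32≡15, 103^64≡225 (mod 479).
103^120 = 103^(64+32+16+8) ≡ 218 (mod 479).
Check: 218² = 47524 ≡ 103 (mod 479). The two roots are 218 and 261.

218, 261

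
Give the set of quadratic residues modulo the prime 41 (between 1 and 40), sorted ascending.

Square k = 1,…,20 (k and 41−k give the same square):
1²=1, 2²=4, 3²=9, 4²=16, 5²=25, 6²=36, 7²≡8, 8²≡23, 9²≡40, 10²≡18, 11²≡39, 12²≡21, 13²≡5, 14²≡32, 15²≡20, 16²≡10, 17²≡2, 18²≡37, 19²≡33, 20²≡31 (mod 41).
So the quadratic residues mod 41 are {1, 2, 4, 5, 8, 9, 10, 16, 18, 20, 21, 23, 25, 31, 32, 33, 36, 37, 39, 40}.

1 2 4 5 8 9 10 16 18 20 21 23 25 31 32 33 36 37 39 40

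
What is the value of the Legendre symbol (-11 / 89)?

First reduce: -11 ≡ 78 (mod 89).
Pull out 2: since 89 ≡ 1 (mod 8), (2/89) = +1.
Reciprocity: 39 ≡ 3 and 89 ≡ 1 (mod 4), so (39/89) = +(89/39).
Reduce top mod 39: now compute (11/39).
Reciprocity: 11 ≡ 3 and 39 ≡ 3 (mod 4), so (11/39) = −(39/11).
Reduce top mod 11: now compute (6/11).
Pull out 2: since 11 ≡ 3 (mod 8), (2/11) = -1.
Reciprocity: 3 ≡ 3 and 11 ≡ 3 (mod 4), so (3/11) = −(11/3).
Reduce top mod 3: now compute (2/3).
Pull out 2: since 3 ≡ 3 (mod 8), (2/3) = -1.
Reached (1/3) = 1. Collecting the sign flips along the way, the symbol is +1.

1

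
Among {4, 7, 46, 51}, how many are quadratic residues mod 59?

4

(4/59) = +1 → QR.
(7/59) = +1 → QR.
(46/59) = +1 → QR.
(51/59) = +1 → QR.
Total quadratic residues among the 4: 4.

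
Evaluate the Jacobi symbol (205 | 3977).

0

Reciprocity: 205 ≡ 1 and 3977 ≡ 1 (mod 4), so (205/3977) = +(3977/205).
Reduce top mod 205: now compute (82/205).
Pull out 2: since 205 ≡ 5 (mod 8), (2/205) = -1.
Reciprocity: 41 ≡ 1 and 205 ≡ 1 (mod 4), so (41/205) = +(205/41).
Reduce top mod 41: now compute (0/41).
Top reduces to 0: gcd > 1, so the symbol is 0.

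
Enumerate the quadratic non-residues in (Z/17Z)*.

Square k = 1,…,8 (k and 17−k give the same square):
1²=1, 2²=4, 3²=9, 4²=16, 5²≡8, 6²≡2, 7²≡15, 8²≡13 (mod 17).
The residues are {1, 2, 4, 8, 9, 13, 15, 16}; the non-residues are the remaining 8 nonzero classes.

3,5,6,7,10,11,12,14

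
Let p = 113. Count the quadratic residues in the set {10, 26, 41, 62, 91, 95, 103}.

(10/113) = -1 → non-residue.
(26/113) = +1 → QR.
(41/113) = +1 → QR.
(62/113) = +1 → QR.
(91/113) = +1 → QR.
(95/113) = +1 → QR.
(103/113) = -1 → non-residue.
Total quadratic residues among the 7: 5.

5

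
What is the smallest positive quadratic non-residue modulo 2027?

(2/2027) = −1, so 2 is the smallest positive non-residue mod 2027.

2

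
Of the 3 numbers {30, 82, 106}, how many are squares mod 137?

1

(30/137) = +1 → QR.
(82/137) = -1 → non-residue.
(106/137) = -1 → non-residue.
Total quadratic residues among the 3: 1.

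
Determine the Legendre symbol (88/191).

-1

Euler's criterion: (88/191) ≡ 88^95 (mod 191).
88^2 ≡ 104 (mod 191)
88^4 ≡ 120 (mod 191)
88^8 ≡ 75 (mod 191)
88^16 ≡ 86 (mod 191)
88^32 ≡ 138 (mod 191)
88^64 ≡ 135 (mod 191)
88^95 = 88^(64+16+8+4+2+1) ≡ 190 (mod 191).
Result is 190 ≡ −1, so (88/191) = −1.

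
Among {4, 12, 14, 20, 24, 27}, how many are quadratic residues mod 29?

(4/29) = +1 → QR.
(12/29) = -1 → non-residue.
(14/29) = -1 → non-residue.
(20/29) = +1 → QR.
(24/29) = +1 → QR.
(27/29) = -1 → non-residue.
Total quadratic residues among the 6: 3.

3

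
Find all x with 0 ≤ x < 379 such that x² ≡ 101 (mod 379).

Since 379 ≡ 3 (mod 4), a square root of 101 is 101^((379+1)/4) = 101^95 mod 379.
Repeated squaring: 101^2≡347, 101^4≡266, 101^8≡262, 101^16≡45, 101^32≡130, 101^64≡224 (mod 379).
101^95 = 101^(64+16+8+4+2+1) ≡ 187 (mod 379).
Check: 187² = 34969 ≡ 101 (mod 379). The two roots are 187 and 192.

187, 192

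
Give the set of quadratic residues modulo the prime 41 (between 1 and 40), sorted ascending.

Square k = 1,…,20 (k and 41−k give the same square):
1²=1, 2²=4, 3²=9, 4²=16, 5²=25, 6²=36, 7²≡8, 8²≡23, 9²≡40, 10²≡18, 11²≡39, 12²≡21, 13²≡5, 14²≡32, 15²≡20, 16²≡10, 17²≡2, 18²≡37, 19²≡33, 20²≡31 (mod 41).
So the quadratic residues mod 41 are {1, 2, 4, 5, 8, 9, 10, 16, 18, 20, 21, 23, 25, 31, 32, 33, 36, 37, 39, 40}.

1,2,4,5,8,9,10,16,18,20,21,23,25,31,32,33,36,37,39,40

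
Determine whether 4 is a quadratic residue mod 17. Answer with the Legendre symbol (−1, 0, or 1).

1

Pull out 2^2: since 17 ≡ 1 (mod 8), (2/17) = +1, so (2/17)^2 = +1.
Reached (1/17) = 1. Collecting the sign flips along the way, the symbol is +1.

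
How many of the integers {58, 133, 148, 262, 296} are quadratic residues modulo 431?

(58/431) = +1 → QR.
(133/431) = -1 → non-residue.
(148/431) = -1 → non-residue.
(262/431) = -1 → non-residue.
(296/431) = -1 → non-residue.
Total quadratic residues among the 5: 1.

1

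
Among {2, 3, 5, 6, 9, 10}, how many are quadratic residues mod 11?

3

(2/11) = -1 → non-residue.
(3/11) = +1 → QR.
(5/11) = +1 → QR.
(6/11) = -1 → non-residue.
(9/11) = +1 → QR.
(10/11) = -1 → non-residue.
Total quadratic residues among the 6: 3.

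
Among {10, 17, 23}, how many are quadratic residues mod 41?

(10/41) = +1 → QR.
(17/41) = -1 → non-residue.
(23/41) = +1 → QR.
Total quadratic residues among the 3: 2.

2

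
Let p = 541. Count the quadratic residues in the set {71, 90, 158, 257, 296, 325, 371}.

2

(71/541) = -1 → non-residue.
(90/541) = -1 → non-residue.
(158/541) = -1 → non-residue.
(257/541) = -1 → non-residue.
(296/541) = +1 → QR.
(325/541) = -1 → non-residue.
(371/541) = +1 → QR.
Total quadratic residues among the 7: 2.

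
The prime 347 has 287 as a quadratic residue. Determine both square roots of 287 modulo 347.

89, 258

Since 347 ≡ 3 (mod 4), a square root of 287 is 287^((347+1)/4) = 287^87 mod 347.
Repeated squaring: 287^2≡130, 287^4≡244, 287^8≡199, 287^16≡43, 287^32≡114, 287^64≡157 (mod 347).
287^87 = 287^(64+16+4+2+1) ≡ 89 (mod 347).
Check: 89² = 7921 ≡ 287 (mod 347). The two roots are 89 and 258.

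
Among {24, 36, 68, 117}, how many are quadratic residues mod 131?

(24/131) = -1 → non-residue.
(36/131) = +1 → QR.
(68/131) = -1 → non-residue.
(117/131) = +1 → QR.
Total quadratic residues among the 4: 2.

2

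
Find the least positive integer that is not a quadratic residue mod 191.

7

(2/191) = +1, so 2 is a residue.
(3/191) = +1, so 3 is a residue.
(4/191) = +1, so 4 is a residue.
(5/191) = +1, so 5 is a residue.
(6/191) = +1, so 6 is a residue.
(7/191) = −1, so 7 is the smallest positive non-residue mod 191.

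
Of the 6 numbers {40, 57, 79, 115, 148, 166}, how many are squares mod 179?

1

(40/179) = -1 → non-residue.
(57/179) = +1 → QR.
(79/179) = -1 → non-residue.
(115/179) = -1 → non-residue.
(148/179) = -1 → non-residue.
(166/179) = -1 → non-residue.
Total quadratic residues among the 6: 1.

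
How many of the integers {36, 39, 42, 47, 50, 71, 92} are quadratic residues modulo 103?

(36/103) = +1 → QR.
(39/103) = -1 → non-residue.
(42/103) = -1 → non-residue.
(47/103) = -1 → non-residue.
(50/103) = +1 → QR.
(71/103) = -1 → non-residue.
(92/103) = +1 → QR.
Total quadratic residues among the 7: 3.

3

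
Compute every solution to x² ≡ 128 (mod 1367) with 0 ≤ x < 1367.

296, 1071

Since 1367 ≡ 3 (mod 4), a square root of 128 is 128^((1367+1)/4) = 128^342 mod 1367.
Repeated squaring: 128^2≡1347, 128^4≡400, 128^8≡61, 128^16≡987, 128^32≡865, 128^64≡476, 128^128≡1021, 128^256≡787 (mod 1367).
128^342 = 128^(256+64+16+4+2) ≡ 1071 (mod 1367).
Check: 1071² = 1147041 ≡ 128 (mod 1367). The two roots are 296 and 1071.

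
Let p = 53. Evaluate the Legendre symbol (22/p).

-1

Pull out 2: since 53 ≡ 5 (mod 8), (2/53) = -1.
Reciprocity: 11 ≡ 3 and 53 ≡ 1 (mod 4), so (11/53) = +(53/11).
Reduce top mod 11: now compute (9/11).
Reciprocity: 9 ≡ 1 and 11 ≡ 3 (mod 4), so (9/11) = +(11/9).
Reduce top mod 9: now compute (2/9).
Pull out 2: since 9 ≡ 1 (mod 8), (2/9) = +1.
Reached (1/9) = 1. Collecting the sign flips along the way, the symbol is -1.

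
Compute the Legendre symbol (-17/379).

Euler's criterion: (-17/379) ≡ 362^189 (mod 379).
362^2 ≡ 289 (mod 379)
362^4 ≡ 141 (mod 379)
362^8 ≡ 173 (mod 379)
362^16 ≡ 367 (mod 379)
362^32 ≡ 144 (mod 379)
362^64 ≡ 270 (mod 379)
362^128 ≡ 132 (mod 379)
362^189 = 362^(128+32+16+8+4+1) ≡ 1 (mod 379).
Result is 1, so (-17/379) = 1.

1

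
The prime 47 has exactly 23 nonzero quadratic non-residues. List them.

Square k = 1,…,23 (k and 47−k give the same square):
1²=1, 2²=4, 3²=9, 4²=16, 5²=25, 6²=36, 7²≡2, 8²≡17, 9²≡34, 10²≡6, 11²≡27, 12²≡3, 13²≡28, 14²≡8, 15²≡37, 16²≡21, 17²≡7, 18²≡42, 19²≡32, 20²≡24, 21²≡18, 22²≡14, 23²≡12 (mod 47).
The residues are {1, 2, 3, 4, 6, 7, 8, 9, 12, 14, 16, 17, 18, 21, 24, 25, 27, 28, 32, 34, 36, 37, 42}; the non-residues are the remaining 23 nonzero classes.

5,10,11,13,15,19,20,22,23,26,29,30,31,33,35,38,39,40,41,43,44,45,46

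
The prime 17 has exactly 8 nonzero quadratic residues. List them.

1, 2, 4, 8, 9, 13, 15, 16

Square k = 1,…,8 (k and 17−k give the same square):
1²=1, 2²=4, 3²=9, 4²=16, 5²≡8, 6²≡2, 7²≡15, 8²≡13 (mod 17).
So the quadratic residues mod 17 are {1, 2, 4, 8, 9, 13, 15, 16}.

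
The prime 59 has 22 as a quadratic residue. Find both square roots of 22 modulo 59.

9, 50

Since 59 ≡ 3 (mod 4), a square root of 22 is 22^((59+1)/4) = 22^15 mod 59.
Repeated squaring: 22^2≡12, 22^4≡26, 22^8≡27 (mod 59).
22^15 = 22^(8+4+2+1) ≡ 9 (mod 59).
Check: 9² = 81 ≡ 22 (mod 59). The two roots are 9 and 50.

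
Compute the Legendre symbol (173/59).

-1

Euler's criterion: (173/59) ≡ 55^29 (mod 59).
55^2 ≡ 16 (mod 59)
55^4 ≡ 20 (mod 59)
55^8 ≡ 46 (mod 59)
55^16 ≡ 51 (mod 59)
55^29 = 55^(16+8+4+1) ≡ 58 (mod 59).
Result is 58 ≡ −1, so (173/59) = −1.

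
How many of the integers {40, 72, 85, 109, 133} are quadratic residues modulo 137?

(40/137) = -1 → non-residue.
(72/137) = +1 → QR.
(85/137) = -1 → non-residue.
(109/137) = +1 → QR.
(133/137) = +1 → QR.
Total quadratic residues among the 5: 3.

3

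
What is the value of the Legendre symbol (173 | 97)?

-1

Euler's criterion: (173/97) ≡ 76^48 (mod 97).
76^2 ≡ 53 (mod 97)
76^4 ≡ 93 (mod 97)
76^8 ≡ 16 (mod 97)
76^16 ≡ 62 (mod 97)
76^32 ≡ 61 (mod 97)
76^48 = 76^(32+16) ≡ 96 (mod 97).
Result is 96 ≡ −1, so (173/97) = −1.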